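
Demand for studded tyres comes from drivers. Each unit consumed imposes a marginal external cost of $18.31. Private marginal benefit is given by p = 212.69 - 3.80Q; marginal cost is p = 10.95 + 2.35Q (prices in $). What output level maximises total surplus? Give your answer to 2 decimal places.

Q* = 29.83

Social marginal benefit = demand − MEC = 194.38 - 3.80Q.
Set SMB = MC: 194.38 - 3.80Q = 10.95 + 2.35Q → Q* = 29.8260.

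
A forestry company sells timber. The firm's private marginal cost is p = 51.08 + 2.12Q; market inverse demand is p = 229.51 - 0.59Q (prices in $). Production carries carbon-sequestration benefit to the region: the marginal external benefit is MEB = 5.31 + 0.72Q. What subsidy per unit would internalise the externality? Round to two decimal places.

Social marginal cost = private MC − MEB = 45.77 + 1.40Q.
Set SMC = demand: 45.77 + 1.40Q = 229.51 - 0.59Q → Q* = 92.3317.
The Pigouvian subsidy equals MEB at Q*: 5.31 + 0.72×92.3317 = 71.7888.

subsidy = $71.79 per unit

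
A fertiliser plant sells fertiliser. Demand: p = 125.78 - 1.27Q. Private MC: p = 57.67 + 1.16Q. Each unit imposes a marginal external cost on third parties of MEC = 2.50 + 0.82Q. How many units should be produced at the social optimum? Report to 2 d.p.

Social marginal cost = private MC + MEC = 60.17 + 1.98Q.
Set SMC = demand: 60.17 + 1.98Q = 125.78 - 1.27Q → Q* = 20.1877.

Q* = 20.19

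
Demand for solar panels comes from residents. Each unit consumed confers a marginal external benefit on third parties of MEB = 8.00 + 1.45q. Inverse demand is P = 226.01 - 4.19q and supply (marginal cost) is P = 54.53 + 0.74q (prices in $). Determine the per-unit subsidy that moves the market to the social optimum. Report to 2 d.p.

subsidy = $82.78 per unit

Social marginal benefit = demand + MEB = 234.01 - 2.74q.
Set SMB = MC: 234.01 - 2.74q = 54.53 + 0.74q → q* = 51.5747.
The Pigouvian subsidy equals MEB at q*: 8.00 + 1.45×51.5747 = 82.7833.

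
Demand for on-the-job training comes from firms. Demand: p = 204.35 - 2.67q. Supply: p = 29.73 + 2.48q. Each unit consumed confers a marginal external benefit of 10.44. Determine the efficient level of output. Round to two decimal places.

Social marginal benefit = demand + MEB = 214.79 - 2.67q.
Set SMB = MC: 214.79 - 2.67q = 29.73 + 2.48q → q* = 35.9340.

q* = 35.93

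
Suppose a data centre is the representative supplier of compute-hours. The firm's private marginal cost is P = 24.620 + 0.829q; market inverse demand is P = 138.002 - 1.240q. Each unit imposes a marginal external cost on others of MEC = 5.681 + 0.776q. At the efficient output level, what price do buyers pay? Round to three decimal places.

P = 91.060

Social marginal cost = private MC + MEC = 30.301 + 1.605q.
Set SMC = demand: 30.301 + 1.605q = 138.002 - 1.240q → q* = 37.8562.
Consumer price on the demand curve at q*: 138.002 − 1.240×37.8562 = 91.0603.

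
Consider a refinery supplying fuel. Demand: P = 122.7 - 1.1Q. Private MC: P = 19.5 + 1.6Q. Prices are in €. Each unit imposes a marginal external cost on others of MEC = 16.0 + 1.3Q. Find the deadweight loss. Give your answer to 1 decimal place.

Market equilibrium (private): 19.5 + 1.6Q = 122.7 - 1.1Q → Q_m = 38.2222.
Social marginal cost = private MC + MEC = 35.5 + 2.9Q.
Set SMC = demand: 35.5 + 2.9Q = 122.7 - 1.1Q → Q* = 21.8000.
The welfare-loss triangle has base |Q_m − Q*| and height MEC(Q_m) (the vertical gap between SMC and demand is zero at Q* and MEC at Q_m).
DWL = ½ × 16.4222 × 65.6889 = 539.3781.

DWL = €539.4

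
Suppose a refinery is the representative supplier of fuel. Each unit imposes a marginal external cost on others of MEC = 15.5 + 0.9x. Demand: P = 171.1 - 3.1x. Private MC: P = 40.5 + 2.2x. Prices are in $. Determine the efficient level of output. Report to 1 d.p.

x* = 18.6

Social marginal cost = private MC + MEC = 56.0 + 3.1x.
Set SMC = demand: 56.0 + 3.1x = 171.1 - 3.1x → x* = 18.5645.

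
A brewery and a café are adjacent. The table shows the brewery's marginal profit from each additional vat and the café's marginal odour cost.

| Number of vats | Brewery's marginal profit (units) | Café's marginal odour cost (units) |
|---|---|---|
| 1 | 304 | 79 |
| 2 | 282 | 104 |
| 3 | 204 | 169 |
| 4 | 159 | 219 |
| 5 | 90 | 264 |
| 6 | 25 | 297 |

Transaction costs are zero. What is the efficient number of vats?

Bargaining reaches the level where marginal profit last exceeds marginal odour cost.
That holds through level 3 (204 ≥ 169) but not at 4 (159 < 219).

3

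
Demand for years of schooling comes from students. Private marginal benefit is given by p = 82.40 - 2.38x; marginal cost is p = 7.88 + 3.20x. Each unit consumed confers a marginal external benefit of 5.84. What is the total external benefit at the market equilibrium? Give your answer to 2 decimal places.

77.99

Market equilibrium (private): 7.88 + 3.20x = 82.40 - 2.38x → x_m = 13.3548.
Total external benefit = MEB × x_m = 5.84 × 13.3548 = 77.9920.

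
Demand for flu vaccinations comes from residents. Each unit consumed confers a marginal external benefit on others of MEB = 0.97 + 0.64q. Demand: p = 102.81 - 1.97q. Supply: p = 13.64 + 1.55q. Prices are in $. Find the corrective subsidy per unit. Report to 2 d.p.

subsidy = $21.00 per unit

Social marginal benefit = demand + MEB = 103.78 - 1.33q.
Set SMB = MC: 103.78 - 1.33q = 13.64 + 1.55q → q* = 31.2986.
The Pigouvian subsidy equals MEB at q*: 0.97 + 0.64×31.2986 = 21.0011.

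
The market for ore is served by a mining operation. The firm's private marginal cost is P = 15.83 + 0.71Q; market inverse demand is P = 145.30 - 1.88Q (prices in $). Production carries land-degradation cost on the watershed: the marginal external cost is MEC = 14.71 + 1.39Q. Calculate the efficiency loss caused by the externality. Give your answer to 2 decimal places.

Market equilibrium (private): 15.83 + 0.71Q = 145.30 - 1.88Q → Q_m = 49.9884.
Social marginal cost = private MC + MEC = 30.54 + 2.10Q.
Set SMC = demand: 30.54 + 2.10Q = 145.30 - 1.88Q → Q* = 28.8342.
Height of the DWL triangle at Q_m is SMC(Q_m) − demand(Q_m) = MEC(Q_m) = 84.1939.
DWL = ½ × 21.1542 × 84.1939 = 890.5273.

DWL = $890.53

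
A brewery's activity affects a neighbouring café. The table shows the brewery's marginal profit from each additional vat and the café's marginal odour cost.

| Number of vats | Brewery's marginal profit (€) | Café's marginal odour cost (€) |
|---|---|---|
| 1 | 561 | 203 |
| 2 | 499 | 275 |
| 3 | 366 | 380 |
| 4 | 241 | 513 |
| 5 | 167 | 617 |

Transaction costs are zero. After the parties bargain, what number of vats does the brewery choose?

2

Bargaining reaches the level where marginal profit last exceeds marginal odour cost.
That holds through level 2 (499 ≥ 275) but not at 3 (366 < 380).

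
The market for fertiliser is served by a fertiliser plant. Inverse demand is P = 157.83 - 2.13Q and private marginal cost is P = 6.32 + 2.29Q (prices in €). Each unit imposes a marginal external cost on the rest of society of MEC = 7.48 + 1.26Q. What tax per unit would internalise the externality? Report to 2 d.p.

Social marginal cost = private MC + MEC = 13.80 + 3.55Q.
Set SMC = demand: 13.80 + 3.55Q = 157.83 - 2.13Q → Q* = 25.3574.
The Pigouvian tax equals MEC at Q*: 7.48 + 1.26×25.3574 = 39.4303.

tax = €39.43 per unit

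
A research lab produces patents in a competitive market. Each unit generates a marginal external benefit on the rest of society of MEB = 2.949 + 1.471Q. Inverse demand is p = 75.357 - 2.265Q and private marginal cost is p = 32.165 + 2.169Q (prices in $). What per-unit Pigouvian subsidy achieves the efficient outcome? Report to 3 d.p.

Social marginal cost = private MC − MEB = 29.216 + 0.698Q.
Set SMC = demand: 29.216 + 0.698Q = 75.357 - 2.265Q → Q* = 15.5724.
The Pigouvian subsidy equals MEB at Q*: 2.949 + 1.471×15.5724 = 25.8560.

subsidy = $25.856 per unit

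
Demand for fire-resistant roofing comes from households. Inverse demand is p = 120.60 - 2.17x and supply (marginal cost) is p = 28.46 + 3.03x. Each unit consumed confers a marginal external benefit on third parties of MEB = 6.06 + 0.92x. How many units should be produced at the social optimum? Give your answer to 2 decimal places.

Social marginal benefit = demand + MEB = 126.66 - 1.25x.
Set SMB = MC: 126.66 - 1.25x = 28.46 + 3.03x → x* = 22.9439.

x* = 22.94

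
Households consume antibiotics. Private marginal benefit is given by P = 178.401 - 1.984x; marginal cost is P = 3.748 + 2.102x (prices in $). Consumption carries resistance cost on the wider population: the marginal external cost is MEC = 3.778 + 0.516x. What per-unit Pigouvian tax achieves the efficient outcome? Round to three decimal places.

Social marginal benefit = demand − MEC = 174.623 - 2.500x.
Set SMB = MC: 174.623 - 2.500x = 3.748 + 2.102x → x* = 37.1306.
The Pigouvian tax equals MEC at x*: 3.778 + 0.516×37.1306 = 22.9374.

tax = $22.937 per unit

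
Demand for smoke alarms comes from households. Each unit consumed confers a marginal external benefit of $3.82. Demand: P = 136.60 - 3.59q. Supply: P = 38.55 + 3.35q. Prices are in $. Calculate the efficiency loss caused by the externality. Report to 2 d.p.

DWL = $1.05

Market equilibrium (private): 38.55 + 3.35q = 136.60 - 3.59q → q_m = 14.1282.
Social marginal benefit = demand + MEB = 140.42 - 3.59q.
Set SMB = MC: 140.42 - 3.59q = 38.55 + 3.35q → q* = 14.6787.
The welfare-loss triangle has base |q_m − q*| and height MEB(q_m) (the vertical gap between SMB and MC is zero at q* and MEB at q_m).
DWL = ½ × 0.5505 × 3.8200 = 1.0515.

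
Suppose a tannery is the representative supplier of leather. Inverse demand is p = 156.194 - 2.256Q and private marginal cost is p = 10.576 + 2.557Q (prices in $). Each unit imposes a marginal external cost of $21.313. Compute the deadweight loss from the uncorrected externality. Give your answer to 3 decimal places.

DWL = $47.189

Market equilibrium (private): 10.576 + 2.557Q = 156.194 - 2.256Q → Q_m = 30.2551.
Social marginal cost = private MC + MEC = 31.889 + 2.557Q.
Set SMC = demand: 31.889 + 2.557Q = 156.194 - 2.256Q → Q* = 25.8269.
Height of the DWL triangle at Q_m is SMC(Q_m) − demand(Q_m) = MEC(Q_m) = 21.3130.
DWL = ½ × 4.4282 × 21.3130 = 47.1891.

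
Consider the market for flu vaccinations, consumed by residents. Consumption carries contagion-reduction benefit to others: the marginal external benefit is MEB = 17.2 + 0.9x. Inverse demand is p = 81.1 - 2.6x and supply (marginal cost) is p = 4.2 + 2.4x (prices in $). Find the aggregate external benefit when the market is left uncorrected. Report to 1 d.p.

$371.0

Market equilibrium (private): 4.2 + 2.4x = 81.1 - 2.6x → x_m = 15.3800.
Total external benefit = ∫₀^{x_m} (17.2 + 0.9x) dx = 17.2×15.3800 + ½×0.9×15.3800² = 370.9810.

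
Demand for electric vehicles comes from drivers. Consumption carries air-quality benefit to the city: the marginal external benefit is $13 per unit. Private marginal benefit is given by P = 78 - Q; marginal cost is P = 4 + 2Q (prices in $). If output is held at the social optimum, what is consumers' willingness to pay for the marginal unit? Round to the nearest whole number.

Social marginal benefit = demand + MEB = 91 - Q.
Set SMB = MC: 91 - Q = 4 + 2Q → Q* = 29.0000.
Consumer price on the demand curve at Q*: 78 − 1×29.0000 = 49.0000.

P = $49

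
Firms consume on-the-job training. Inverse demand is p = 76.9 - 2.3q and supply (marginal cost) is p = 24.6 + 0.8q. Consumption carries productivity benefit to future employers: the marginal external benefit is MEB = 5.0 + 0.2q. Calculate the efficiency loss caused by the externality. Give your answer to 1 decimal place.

Market equilibrium (private): 24.6 + 0.8q = 76.9 - 2.3q → q_m = 16.8710.
Social marginal benefit = demand + MEB = 81.9 - 2.1q.
Set SMB = MC: 81.9 - 2.1q = 24.6 + 0.8q → q* = 19.7586.
The loss is the area between SMB and MC from q* to q_m; with linear curves that's a triangle of height MEB(q_m).
DWL = ½ × 2.8876 × 8.3742 = 12.0907.

DWL = 12.1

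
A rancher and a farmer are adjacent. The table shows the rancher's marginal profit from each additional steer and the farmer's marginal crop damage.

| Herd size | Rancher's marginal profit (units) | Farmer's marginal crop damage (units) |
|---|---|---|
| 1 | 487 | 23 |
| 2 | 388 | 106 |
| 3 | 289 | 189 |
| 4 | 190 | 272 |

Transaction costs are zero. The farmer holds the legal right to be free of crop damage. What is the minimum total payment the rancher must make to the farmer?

Efficient level: marginal profit ≥ marginal crop damage through level 3, so k* = 3.
With the farmer holding the right, the rancher must at least compensate total damage at k*: 23 + 106 + 189 = 318.

318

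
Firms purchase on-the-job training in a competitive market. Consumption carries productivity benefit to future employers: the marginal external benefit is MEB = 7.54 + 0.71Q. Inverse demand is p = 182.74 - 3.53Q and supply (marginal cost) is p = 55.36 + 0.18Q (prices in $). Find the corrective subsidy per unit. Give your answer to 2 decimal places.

subsidy = $39.47 per unit

Social marginal benefit = demand + MEB = 190.28 - 2.82Q.
Set SMB = MC: 190.28 - 2.82Q = 55.36 + 0.18Q → Q* = 44.9733.
The Pigouvian subsidy equals MEB at Q*: 7.54 + 0.71×44.9733 = 39.4710.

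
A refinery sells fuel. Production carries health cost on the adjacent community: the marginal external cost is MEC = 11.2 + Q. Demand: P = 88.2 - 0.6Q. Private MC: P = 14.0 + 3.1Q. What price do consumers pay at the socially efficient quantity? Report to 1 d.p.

Social marginal cost = private MC + MEC = 25.2 + 4.1Q.
Set SMC = demand: 25.2 + 4.1Q = 88.2 - 0.6Q → Q* = 13.4043.
Consumer price on the demand curve at Q*: 88.2 − 0.6×13.4043 = 80.1574.

P = 80.2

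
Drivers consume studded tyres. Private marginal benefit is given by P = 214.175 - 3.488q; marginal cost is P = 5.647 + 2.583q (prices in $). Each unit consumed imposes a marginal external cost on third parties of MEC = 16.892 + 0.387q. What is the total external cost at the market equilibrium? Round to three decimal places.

$808.501

Market equilibrium (private): 5.647 + 2.583q = 214.175 - 3.488q → q_m = 34.3482.
Total external cost = ∫₀^{q_m} (16.892 + 0.387q) dq = 16.892×34.3482 + ½×0.387×34.3482² = 808.5009.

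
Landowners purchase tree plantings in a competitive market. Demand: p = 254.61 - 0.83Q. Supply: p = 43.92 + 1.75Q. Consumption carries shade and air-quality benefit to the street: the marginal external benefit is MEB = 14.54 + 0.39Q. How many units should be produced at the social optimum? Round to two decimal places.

Q* = 102.84

Social marginal benefit = demand + MEB = 269.15 - 0.44Q.
Set SMB = MC: 269.15 - 0.44Q = 43.92 + 1.75Q → Q* = 102.8447.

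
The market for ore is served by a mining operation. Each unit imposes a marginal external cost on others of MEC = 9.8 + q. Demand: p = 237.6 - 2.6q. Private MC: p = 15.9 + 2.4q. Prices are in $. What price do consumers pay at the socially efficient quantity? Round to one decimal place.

P = $145.8

Social marginal cost = private MC + MEC = 25.7 + 3.4q.
Set SMC = demand: 25.7 + 3.4q = 237.6 - 2.6q → q* = 35.3167.
Consumer price on the demand curve at q*: 237.6 − 2.6×35.3167 = 145.7766.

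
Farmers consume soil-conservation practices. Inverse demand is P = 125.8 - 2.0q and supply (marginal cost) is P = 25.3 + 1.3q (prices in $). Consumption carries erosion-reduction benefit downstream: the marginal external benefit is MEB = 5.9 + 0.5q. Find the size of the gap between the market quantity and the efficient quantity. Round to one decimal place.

Market equilibrium (private): 25.3 + 1.3q = 125.8 - 2.0q → q_m = 30.4545.
Social marginal benefit = demand + MEB = 131.7 - 1.5q.
Set SMB = MC: 131.7 - 1.5q = 25.3 + 1.3q → q* = 38.0000.
Gap = |30.4545 − 38.0000| = 7.5455.

7.5 units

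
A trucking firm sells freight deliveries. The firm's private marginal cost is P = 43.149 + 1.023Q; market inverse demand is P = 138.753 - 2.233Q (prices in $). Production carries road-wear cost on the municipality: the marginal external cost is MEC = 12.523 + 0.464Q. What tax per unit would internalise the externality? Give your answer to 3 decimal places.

tax = $22.886 per unit

Social marginal cost = private MC + MEC = 55.672 + 1.487Q.
Set SMC = demand: 55.672 + 1.487Q = 138.753 - 2.233Q → Q* = 22.3336.
The Pigouvian tax equals MEC at Q*: 12.523 + 0.464×22.3336 = 22.8858.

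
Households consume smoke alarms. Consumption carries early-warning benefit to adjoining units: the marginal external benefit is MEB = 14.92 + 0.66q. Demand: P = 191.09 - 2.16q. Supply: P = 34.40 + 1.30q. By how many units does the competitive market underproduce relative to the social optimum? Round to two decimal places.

16.00 units

Market equilibrium (private): 34.40 + 1.30q = 191.09 - 2.16q → q_m = 45.2861.
Social marginal benefit = demand + MEB = 206.01 - 1.50q.
Set SMB = MC: 206.01 - 1.50q = 34.40 + 1.30q → q* = 61.2893.
Gap = |45.2861 − 61.2893| = 16.0032.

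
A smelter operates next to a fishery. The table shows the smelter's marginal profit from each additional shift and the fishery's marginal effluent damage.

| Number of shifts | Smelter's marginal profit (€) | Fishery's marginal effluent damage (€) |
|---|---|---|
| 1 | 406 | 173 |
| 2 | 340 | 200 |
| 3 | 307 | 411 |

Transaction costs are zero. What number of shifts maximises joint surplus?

Bargaining reaches the level where marginal profit last exceeds marginal effluent damage.
That holds through level 2 (340 ≥ 200) but not at 3 (307 < 411).

2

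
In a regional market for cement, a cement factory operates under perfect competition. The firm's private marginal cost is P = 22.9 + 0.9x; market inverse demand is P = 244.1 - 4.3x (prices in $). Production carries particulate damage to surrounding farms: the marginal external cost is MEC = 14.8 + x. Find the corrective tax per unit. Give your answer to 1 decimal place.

Social marginal cost = private MC + MEC = 37.7 + 1.9x.
Set SMC = demand: 37.7 + 1.9x = 244.1 - 4.3x → x* = 33.2903.
The Pigouvian tax equals MEC at x*: 14.8 + 1.0×33.2903 = 48.0903.

tax = $48.1 per unit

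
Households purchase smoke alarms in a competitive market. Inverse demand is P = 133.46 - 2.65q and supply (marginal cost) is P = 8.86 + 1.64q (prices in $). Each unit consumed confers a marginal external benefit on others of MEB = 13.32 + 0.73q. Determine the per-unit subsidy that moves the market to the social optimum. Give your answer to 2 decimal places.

Social marginal benefit = demand + MEB = 146.78 - 1.92q.
Set SMB = MC: 146.78 - 1.92q = 8.86 + 1.64q → q* = 38.7416.
The Pigouvian subsidy equals MEB at q*: 13.32 + 0.73×38.7416 = 41.6014.

subsidy = $41.60 per unit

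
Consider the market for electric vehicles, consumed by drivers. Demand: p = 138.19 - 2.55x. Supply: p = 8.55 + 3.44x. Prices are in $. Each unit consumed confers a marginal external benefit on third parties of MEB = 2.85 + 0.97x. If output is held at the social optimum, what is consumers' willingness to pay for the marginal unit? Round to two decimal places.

Social marginal benefit = demand + MEB = 141.04 - 1.58x.
Set SMB = MC: 141.04 - 1.58x = 8.55 + 3.44x → x* = 26.3924.
Consumer price on the demand curve at x*: 138.19 − 2.55×26.3924 = 70.8894.

P = $70.89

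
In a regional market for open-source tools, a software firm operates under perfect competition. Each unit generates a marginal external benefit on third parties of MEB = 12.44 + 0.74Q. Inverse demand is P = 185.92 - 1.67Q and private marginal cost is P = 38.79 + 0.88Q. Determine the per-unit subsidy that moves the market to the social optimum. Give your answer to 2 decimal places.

Social marginal cost = private MC − MEB = 26.35 + 0.14Q.
Set SMC = demand: 26.35 + 0.14Q = 185.92 - 1.67Q → Q* = 88.1602.
The Pigouvian subsidy equals MEB at Q*: 12.44 + 0.74×88.1602 = 77.6785.

subsidy = 77.68 per unit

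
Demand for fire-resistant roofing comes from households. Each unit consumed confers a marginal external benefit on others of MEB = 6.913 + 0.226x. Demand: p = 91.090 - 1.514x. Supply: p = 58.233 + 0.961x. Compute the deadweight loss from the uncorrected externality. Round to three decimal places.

DWL = 21.848

Market equilibrium (private): 58.233 + 0.961x = 91.090 - 1.514x → x_m = 13.2756.
Social marginal benefit = demand + MEB = 98.003 - 1.288x.
Set SMB = MC: 98.003 - 1.288x = 58.233 + 0.961x → x* = 17.6834.
Between x* and x_m the wedge SMB − MC runs linearly from 0 to MEB(x_m), so the loss is a triangle.
DWL = ½ × 4.4078 × 9.9133 = 21.8479.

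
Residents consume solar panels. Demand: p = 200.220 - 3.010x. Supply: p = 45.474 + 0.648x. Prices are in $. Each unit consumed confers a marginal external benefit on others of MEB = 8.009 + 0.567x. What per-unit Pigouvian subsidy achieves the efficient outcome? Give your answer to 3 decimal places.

subsidy = $37.864 per unit

Social marginal benefit = demand + MEB = 208.229 - 2.443x.
Set SMB = MC: 208.229 - 2.443x = 45.474 + 0.648x → x* = 52.6545.
The Pigouvian subsidy equals MEB at x*: 8.009 + 0.567×52.6545 = 37.8641.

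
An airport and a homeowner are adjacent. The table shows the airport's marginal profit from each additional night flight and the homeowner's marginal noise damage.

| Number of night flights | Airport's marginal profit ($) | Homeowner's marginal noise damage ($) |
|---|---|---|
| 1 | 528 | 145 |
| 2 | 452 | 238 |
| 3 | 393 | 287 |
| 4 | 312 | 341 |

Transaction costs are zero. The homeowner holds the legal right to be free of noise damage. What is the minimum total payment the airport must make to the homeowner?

$670

Efficient level: marginal profit ≥ marginal noise damage through level 3, so k* = 3.
With the homeowner holding the right, the airport must at least compensate total damage at k*: 145 + 238 + 287 = 670.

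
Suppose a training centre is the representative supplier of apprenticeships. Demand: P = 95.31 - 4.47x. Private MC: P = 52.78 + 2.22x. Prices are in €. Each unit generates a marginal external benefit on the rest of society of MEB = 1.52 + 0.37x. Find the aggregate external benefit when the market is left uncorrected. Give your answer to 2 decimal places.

€17.14

Market equilibrium (private): 52.78 + 2.22x = 95.31 - 4.47x → x_m = 6.3572.
Total external benefit = ∫₀^{x_m} (1.52 + 0.37x) dx = 1.52×6.3572 + ½×0.37×6.3572² = 17.1395.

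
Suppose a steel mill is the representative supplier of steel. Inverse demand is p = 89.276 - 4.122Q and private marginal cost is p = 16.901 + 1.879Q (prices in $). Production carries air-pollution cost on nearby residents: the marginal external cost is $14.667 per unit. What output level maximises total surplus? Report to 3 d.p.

Social marginal cost = private MC + MEC = 31.568 + 1.879Q.
Set SMC = demand: 31.568 + 1.879Q = 89.276 - 4.122Q → Q* = 9.6164.

Q* = 9.616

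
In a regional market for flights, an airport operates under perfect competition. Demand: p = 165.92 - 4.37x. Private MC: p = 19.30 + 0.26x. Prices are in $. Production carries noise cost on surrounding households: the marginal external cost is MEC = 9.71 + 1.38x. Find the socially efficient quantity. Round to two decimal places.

Social marginal cost = private MC + MEC = 29.01 + 1.64x.
Set SMC = demand: 29.01 + 1.64x = 165.92 - 4.37x → x* = 22.7804.

x* = 22.78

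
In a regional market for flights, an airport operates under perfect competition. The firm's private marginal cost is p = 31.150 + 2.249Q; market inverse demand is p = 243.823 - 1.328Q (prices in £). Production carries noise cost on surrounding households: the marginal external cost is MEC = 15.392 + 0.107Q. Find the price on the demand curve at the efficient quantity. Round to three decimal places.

Social marginal cost = private MC + MEC = 46.542 + 2.356Q.
Set SMC = demand: 46.542 + 2.356Q = 243.823 - 1.328Q → Q* = 53.5508.
Consumer price on the demand curve at Q*: 243.823 − 1.328×53.5508 = 172.7075.

P = £172.708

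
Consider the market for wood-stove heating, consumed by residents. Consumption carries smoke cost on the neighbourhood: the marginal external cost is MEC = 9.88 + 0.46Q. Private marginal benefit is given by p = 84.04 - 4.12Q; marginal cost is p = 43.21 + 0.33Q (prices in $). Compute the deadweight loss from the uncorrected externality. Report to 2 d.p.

Market equilibrium (private): 43.21 + 0.33Q = 84.04 - 4.12Q → Q_m = 9.1753.
Social marginal benefit = demand − MEC = 74.16 - 4.58Q.
Set SMB = MC: 74.16 - 4.58Q = 43.21 + 0.33Q → Q* = 6.3035.
Height of the DWL triangle at Q_m is MC(Q_m) − SMB(Q_m) = MEC(Q_m) = 14.1006.
DWL = ½ × 2.8718 × 14.1006 = 20.2471.

DWL = $20.25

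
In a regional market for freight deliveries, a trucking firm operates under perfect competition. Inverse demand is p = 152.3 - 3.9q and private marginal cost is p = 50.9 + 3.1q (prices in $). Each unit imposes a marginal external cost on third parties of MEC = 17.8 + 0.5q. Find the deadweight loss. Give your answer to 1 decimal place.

Market equilibrium (private): 50.9 + 3.1q = 152.3 - 3.9q → q_m = 14.4857.
Social marginal cost = private MC + MEC = 68.7 + 3.6q.
Set SMC = demand: 68.7 + 3.6q = 152.3 - 3.9q → q* = 11.1467.
Between q* and q_m the wedge SMC − demand runs linearly from 0 to MEC(q_m), so the loss is a triangle.
DWL = ½ × 3.3390 × 25.0429 = 41.8091.

DWL = $41.8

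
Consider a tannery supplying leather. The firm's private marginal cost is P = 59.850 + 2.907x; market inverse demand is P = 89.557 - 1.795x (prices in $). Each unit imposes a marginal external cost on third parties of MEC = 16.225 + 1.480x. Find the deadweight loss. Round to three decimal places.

Market equilibrium (private): 59.850 + 2.907x = 89.557 - 1.795x → x_m = 6.3179.
Social marginal cost = private MC + MEC = 76.075 + 4.387x.
Set SMC = demand: 76.075 + 4.387x = 89.557 - 1.795x → x* = 2.1808.
Height of the DWL triangle at x_m is SMC(x_m) − demand(x_m) = MEC(x_m) = 25.5756.
DWL = ½ × 4.1371 × 25.5756 = 52.9044.

DWL = $52.904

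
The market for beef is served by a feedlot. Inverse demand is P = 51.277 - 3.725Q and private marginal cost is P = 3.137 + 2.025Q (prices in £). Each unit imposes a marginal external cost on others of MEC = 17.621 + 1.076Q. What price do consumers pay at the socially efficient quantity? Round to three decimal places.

P = £34.623

Social marginal cost = private MC + MEC = 20.758 + 3.101Q.
Set SMC = demand: 20.758 + 3.101Q = 51.277 - 3.725Q → Q* = 4.4710.
Consumer price on the demand curve at Q*: 51.277 − 3.725×4.4710 = 34.6225.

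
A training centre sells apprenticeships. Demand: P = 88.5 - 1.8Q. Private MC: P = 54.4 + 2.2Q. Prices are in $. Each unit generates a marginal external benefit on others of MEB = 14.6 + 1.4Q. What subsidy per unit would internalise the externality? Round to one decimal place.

Social marginal cost = private MC − MEB = 39.8 + 0.8Q.
Set SMC = demand: 39.8 + 0.8Q = 88.5 - 1.8Q → Q* = 18.7308.
The Pigouvian subsidy equals MEB at Q*: 14.6 + 1.4×18.7308 = 40.8231.

subsidy = $40.8 per unit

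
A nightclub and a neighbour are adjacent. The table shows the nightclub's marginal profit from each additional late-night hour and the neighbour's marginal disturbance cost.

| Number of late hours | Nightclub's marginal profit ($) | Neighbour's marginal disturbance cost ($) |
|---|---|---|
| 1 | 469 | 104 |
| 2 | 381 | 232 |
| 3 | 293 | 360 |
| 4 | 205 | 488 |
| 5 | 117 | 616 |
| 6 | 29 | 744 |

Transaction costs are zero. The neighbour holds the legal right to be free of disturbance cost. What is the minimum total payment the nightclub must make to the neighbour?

$336

Efficient level: marginal profit ≥ marginal disturbance cost through level 2, so k* = 2.
With the neighbour holding the right, the nightclub must at least compensate total damage at k*: 104 + 232 = 336.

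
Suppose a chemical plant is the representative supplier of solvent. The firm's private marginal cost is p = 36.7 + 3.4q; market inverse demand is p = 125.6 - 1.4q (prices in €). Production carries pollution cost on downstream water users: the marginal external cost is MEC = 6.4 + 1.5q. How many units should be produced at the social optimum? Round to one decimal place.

q* = 13.1

Social marginal cost = private MC + MEC = 43.1 + 4.9q.
Set SMC = demand: 43.1 + 4.9q = 125.6 - 1.4q → q* = 13.0952.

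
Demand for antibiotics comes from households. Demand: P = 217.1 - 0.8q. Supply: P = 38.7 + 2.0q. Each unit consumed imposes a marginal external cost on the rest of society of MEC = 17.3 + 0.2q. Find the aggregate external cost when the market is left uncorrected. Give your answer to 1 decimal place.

Market equilibrium (private): 38.7 + 2.0q = 217.1 - 0.8q → q_m = 63.7143.
Total external cost = ∫₀^{q_m} (17.3 + 0.2q) dq = 17.3×63.7143 + ½×0.2×63.7143² = 1508.2086.

1508.2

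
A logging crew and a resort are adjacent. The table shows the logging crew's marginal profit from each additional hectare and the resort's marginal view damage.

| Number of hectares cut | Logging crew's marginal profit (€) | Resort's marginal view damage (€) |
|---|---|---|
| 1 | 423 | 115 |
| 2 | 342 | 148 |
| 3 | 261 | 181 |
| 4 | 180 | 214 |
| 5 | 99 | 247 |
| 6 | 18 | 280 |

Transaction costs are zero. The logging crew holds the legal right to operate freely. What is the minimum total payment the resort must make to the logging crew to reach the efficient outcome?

Left alone the logging crew would choose level 6 (marginal profit stays positive).
Efficient level: k* = 3 (marginal profit ≥ marginal view damage through 3).
The resort must at least cover the logging crew's forgone profit from cutting 6→3: 180 + 99 + 18 = 297.

€297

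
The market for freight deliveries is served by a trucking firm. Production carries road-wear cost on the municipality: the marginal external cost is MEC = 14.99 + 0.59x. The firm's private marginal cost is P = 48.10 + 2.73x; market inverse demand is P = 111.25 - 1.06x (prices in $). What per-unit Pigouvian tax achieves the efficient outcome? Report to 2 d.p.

tax = $21.48 per unit

Social marginal cost = private MC + MEC = 63.09 + 3.32x.
Set SMC = demand: 63.09 + 3.32x = 111.25 - 1.06x → x* = 10.9954.
The Pigouvian tax equals MEC at x*: 14.99 + 0.59×10.9954 = 21.4773.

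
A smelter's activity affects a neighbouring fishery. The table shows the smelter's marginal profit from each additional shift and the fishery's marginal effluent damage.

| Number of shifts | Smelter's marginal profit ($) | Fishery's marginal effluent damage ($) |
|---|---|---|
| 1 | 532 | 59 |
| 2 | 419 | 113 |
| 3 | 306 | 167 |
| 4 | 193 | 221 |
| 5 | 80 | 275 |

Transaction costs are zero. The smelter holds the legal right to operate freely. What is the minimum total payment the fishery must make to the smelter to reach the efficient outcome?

$273

Left alone the smelter would choose level 5 (marginal profit stays positive).
Efficient level: k* = 3 (marginal profit ≥ marginal effluent damage through 3).
The fishery must at least cover the smelter's forgone profit from cutting 5→3: 193 + 80 = 273.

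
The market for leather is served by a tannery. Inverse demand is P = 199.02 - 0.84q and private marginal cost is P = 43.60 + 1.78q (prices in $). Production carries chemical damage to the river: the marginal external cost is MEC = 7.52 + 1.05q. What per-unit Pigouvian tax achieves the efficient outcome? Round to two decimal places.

Social marginal cost = private MC + MEC = 51.12 + 2.83q.
Set SMC = demand: 51.12 + 2.83q = 199.02 - 0.84q → q* = 40.2997.
The Pigouvian tax equals MEC at q*: 7.52 + 1.05×40.2997 = 49.8347.

tax = $49.83 per unit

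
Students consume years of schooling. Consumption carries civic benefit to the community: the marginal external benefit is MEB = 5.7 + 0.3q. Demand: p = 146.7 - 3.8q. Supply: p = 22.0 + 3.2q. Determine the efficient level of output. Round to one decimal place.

Social marginal benefit = demand + MEB = 152.4 - 3.5q.
Set SMB = MC: 152.4 - 3.5q = 22.0 + 3.2q → q* = 19.4627.

q* = 19.5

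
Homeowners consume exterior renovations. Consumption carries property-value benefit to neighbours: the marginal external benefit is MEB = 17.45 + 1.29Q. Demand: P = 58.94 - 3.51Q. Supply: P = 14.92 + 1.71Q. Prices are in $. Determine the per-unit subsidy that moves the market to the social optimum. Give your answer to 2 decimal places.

subsidy = $37.63 per unit

Social marginal benefit = demand + MEB = 76.39 - 2.22Q.
Set SMB = MC: 76.39 - 2.22Q = 14.92 + 1.71Q → Q* = 15.6412.
The Pigouvian subsidy equals MEB at Q*: 17.45 + 1.29×15.6412 = 37.6271.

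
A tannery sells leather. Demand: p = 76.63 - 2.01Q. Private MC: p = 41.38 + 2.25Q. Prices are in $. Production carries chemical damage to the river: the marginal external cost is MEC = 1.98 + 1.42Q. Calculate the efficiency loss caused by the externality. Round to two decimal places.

DWL = $16.59

Market equilibrium (private): 41.38 + 2.25Q = 76.63 - 2.01Q → Q_m = 8.2746.
Social marginal cost = private MC + MEC = 43.36 + 3.67Q.
Set SMC = demand: 43.36 + 3.67Q = 76.63 - 2.01Q → Q* = 5.8574.
The welfare-loss triangle has base |Q_m − Q*| and height MEC(Q_m) (the vertical gap between SMC and demand is zero at Q* and MEC at Q_m).
DWL = ½ × 2.4172 × 13.7300 = 16.5941.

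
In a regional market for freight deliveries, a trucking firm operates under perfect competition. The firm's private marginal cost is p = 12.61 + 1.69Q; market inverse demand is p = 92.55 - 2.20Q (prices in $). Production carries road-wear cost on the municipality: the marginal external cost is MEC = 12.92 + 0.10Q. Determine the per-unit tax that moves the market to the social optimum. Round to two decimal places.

tax = $14.60 per unit

Social marginal cost = private MC + MEC = 25.53 + 1.79Q.
Set SMC = demand: 25.53 + 1.79Q = 92.55 - 2.20Q → Q* = 16.7970.
The Pigouvian tax equals MEC at Q*: 12.92 + 0.10×16.7970 = 14.5997.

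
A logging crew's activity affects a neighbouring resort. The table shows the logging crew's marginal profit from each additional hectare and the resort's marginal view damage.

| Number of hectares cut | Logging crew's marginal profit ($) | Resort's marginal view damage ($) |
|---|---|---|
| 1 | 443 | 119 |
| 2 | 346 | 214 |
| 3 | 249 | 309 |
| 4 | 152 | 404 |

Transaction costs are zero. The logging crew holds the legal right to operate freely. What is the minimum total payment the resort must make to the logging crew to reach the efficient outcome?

$401

Left alone the logging crew would choose level 4 (marginal profit stays positive).
Efficient level: k* = 2 (marginal profit ≥ marginal view damage through 2).
The resort must at least cover the logging crew's forgone profit from cutting 4→2: 249 + 152 = 401.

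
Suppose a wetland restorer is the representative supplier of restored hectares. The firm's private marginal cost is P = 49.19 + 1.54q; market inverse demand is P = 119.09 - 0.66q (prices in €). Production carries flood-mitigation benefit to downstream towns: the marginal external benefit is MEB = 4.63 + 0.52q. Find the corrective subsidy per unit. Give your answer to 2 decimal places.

Social marginal cost = private MC − MEB = 44.56 + 1.02q.
Set SMC = demand: 44.56 + 1.02q = 119.09 - 0.66q → q* = 44.3631.
The Pigouvian subsidy equals MEB at q*: 4.63 + 0.52×44.3631 = 27.6988.

subsidy = €27.70 per unit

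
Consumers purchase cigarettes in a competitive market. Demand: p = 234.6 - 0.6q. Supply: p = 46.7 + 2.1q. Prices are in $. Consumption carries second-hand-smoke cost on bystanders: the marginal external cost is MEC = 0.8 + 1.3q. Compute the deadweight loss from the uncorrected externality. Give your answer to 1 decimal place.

Market equilibrium (private): 46.7 + 2.1q = 234.6 - 0.6q → q_m = 69.5926.
Social marginal benefit = demand − MEC = 233.8 - 1.9q.
Set SMB = MC: 233.8 - 1.9q = 46.7 + 2.1q → q* = 46.7750.
The loss is the area between SMB and MC from q* to q_m; with linear curves that's a triangle of height MEC(q_m).
DWL = ½ × 22.8176 × 91.2704 = 1041.2857.

DWL = $1041.3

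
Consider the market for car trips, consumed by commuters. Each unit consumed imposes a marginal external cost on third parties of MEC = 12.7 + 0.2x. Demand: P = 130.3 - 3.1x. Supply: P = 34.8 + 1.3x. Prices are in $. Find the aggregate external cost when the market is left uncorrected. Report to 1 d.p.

$322.8

Market equilibrium (private): 34.8 + 1.3x = 130.3 - 3.1x → x_m = 21.7045.
Total external cost = ∫₀^{x_m} (12.7 + 0.2x) dx = 12.7×21.7045 + ½×0.2×21.7045² = 322.7557.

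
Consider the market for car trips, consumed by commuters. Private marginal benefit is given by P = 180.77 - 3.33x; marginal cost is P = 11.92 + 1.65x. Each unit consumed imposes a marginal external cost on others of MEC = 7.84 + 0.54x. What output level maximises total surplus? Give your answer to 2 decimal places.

x* = 29.17

Social marginal benefit = demand − MEC = 172.93 - 3.87x.
Set SMB = MC: 172.93 - 3.87x = 11.92 + 1.65x → x* = 29.1685.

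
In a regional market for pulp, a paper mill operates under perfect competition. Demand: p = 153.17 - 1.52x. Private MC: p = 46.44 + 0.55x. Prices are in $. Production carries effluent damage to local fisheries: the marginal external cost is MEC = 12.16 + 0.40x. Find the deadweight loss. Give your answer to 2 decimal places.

Market equilibrium (private): 46.44 + 0.55x = 153.17 - 1.52x → x_m = 51.5604.
Social marginal cost = private MC + MEC = 58.60 + 0.95x.
Set SMC = demand: 58.60 + 0.95x = 153.17 - 1.52x → x* = 38.2874.
Height of the DWL triangle at x_m is SMC(x_m) − demand(x_m) = MEC(x_m) = 32.7842.
DWL = ½ × 13.2730 × 32.7842 = 217.5723.

DWL = $217.57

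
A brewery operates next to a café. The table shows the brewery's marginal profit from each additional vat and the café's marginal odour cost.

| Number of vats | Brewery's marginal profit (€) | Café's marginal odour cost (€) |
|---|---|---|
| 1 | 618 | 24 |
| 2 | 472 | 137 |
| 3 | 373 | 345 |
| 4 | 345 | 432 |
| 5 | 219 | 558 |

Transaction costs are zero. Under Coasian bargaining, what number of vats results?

3

Bargaining reaches the level where marginal profit last exceeds marginal odour cost.
That holds through level 3 (373 ≥ 345) but not at 4 (345 < 432).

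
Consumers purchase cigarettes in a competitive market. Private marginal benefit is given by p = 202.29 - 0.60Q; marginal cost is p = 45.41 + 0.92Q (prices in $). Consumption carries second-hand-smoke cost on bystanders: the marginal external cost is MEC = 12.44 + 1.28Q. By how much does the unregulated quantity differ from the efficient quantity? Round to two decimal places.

Market equilibrium (private): 45.41 + 0.92Q = 202.29 - 0.60Q → Q_m = 103.2105.
Social marginal benefit = demand − MEC = 189.85 - 1.88Q.
Set SMB = MC: 189.85 - 1.88Q = 45.41 + 0.92Q → Q* = 51.5857.
Gap = |103.2105 − 51.5857| = 51.6248.

51.62 units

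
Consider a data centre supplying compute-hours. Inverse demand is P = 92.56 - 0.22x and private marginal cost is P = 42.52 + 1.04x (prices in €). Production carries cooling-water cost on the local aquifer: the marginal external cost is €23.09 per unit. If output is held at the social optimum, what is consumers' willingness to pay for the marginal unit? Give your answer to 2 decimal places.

Social marginal cost = private MC + MEC = 65.61 + 1.04x.
Set SMC = demand: 65.61 + 1.04x = 92.56 - 0.22x → x* = 21.3889.
Consumer price on the demand curve at x*: 92.56 − 0.22×21.3889 = 87.8544.

P = €87.85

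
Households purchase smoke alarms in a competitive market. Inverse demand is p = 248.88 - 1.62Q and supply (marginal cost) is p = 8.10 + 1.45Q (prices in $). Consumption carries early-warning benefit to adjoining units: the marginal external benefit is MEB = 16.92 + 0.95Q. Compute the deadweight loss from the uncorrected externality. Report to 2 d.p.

DWL = $1971.50

Market equilibrium (private): 8.10 + 1.45Q = 248.88 - 1.62Q → Q_m = 78.4300.
Social marginal benefit = demand + MEB = 265.80 - 0.67Q.
Set SMB = MC: 265.80 - 0.67Q = 8.10 + 1.45Q → Q* = 121.5566.
Height of the DWL triangle at Q_m is SMB(Q_m) − MC(Q_m) = MEB(Q_m) = 91.4285.
DWL = ½ × 43.1266 × 91.4285 = 1971.5002.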